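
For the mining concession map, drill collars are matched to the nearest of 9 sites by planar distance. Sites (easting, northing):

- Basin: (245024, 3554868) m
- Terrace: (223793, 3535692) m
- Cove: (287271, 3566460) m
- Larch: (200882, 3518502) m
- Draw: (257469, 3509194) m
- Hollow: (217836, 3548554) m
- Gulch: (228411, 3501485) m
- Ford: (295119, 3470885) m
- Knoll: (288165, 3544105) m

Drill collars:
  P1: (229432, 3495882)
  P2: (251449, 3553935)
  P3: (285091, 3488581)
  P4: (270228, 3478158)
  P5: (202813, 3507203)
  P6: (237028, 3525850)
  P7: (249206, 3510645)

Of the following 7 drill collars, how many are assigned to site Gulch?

1

P1 → Gulch
P2 → Basin
P3 → Ford
P4 → Ford
P5 → Larch
P6 → Terrace
P7 → Draw
1 of the 7 goes to Gulch.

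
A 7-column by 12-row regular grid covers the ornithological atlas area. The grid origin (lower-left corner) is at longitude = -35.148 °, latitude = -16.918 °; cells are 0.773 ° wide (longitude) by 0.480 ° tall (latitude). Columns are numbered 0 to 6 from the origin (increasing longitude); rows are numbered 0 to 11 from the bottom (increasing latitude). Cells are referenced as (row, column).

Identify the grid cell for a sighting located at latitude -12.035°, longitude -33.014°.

(10, 2)

Column index: ⌊(-33.014 − -35.148) / 0.773⌋ = ⌊2.761⌋ = 2
Row offset from origin: ⌊(-12.035 − -16.918) / 0.480⌋ = ⌊10.173⌋ = 10 → row 10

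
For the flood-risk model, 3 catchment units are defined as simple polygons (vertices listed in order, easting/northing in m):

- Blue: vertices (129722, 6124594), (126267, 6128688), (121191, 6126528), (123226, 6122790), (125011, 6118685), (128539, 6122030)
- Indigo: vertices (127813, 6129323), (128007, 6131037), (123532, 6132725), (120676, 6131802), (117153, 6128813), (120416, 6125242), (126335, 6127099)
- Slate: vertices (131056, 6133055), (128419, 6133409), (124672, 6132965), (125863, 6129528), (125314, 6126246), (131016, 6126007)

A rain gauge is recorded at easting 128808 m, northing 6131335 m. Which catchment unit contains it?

Cast a ray rightward from (128808, 6131335). For each polygon, the edges (by vertex number in listed order) whose endpoints lie on opposite sides of northing = 6131335, where each meets that height, and whether that is right or left of the point:
Blue: no edge straddles that height → 0 crossings.
Indigo: 2–3 at easting≈127217.0 (left), 4–5 at easting≈120125.6 (left) → 0 crossings.
Slate: 3–4 at easting≈125236.8 (left), 6–1 at easting≈131046.2 (right) → 1 crossing.
Only Slate has an odd count, so the point is inside Slate.

Slate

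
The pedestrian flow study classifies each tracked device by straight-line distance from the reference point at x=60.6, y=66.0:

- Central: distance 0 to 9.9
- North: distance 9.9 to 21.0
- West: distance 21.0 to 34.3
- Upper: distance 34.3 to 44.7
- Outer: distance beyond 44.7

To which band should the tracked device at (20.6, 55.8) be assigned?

Upper

Distance = √((20.6−60.6)² + (55.8−66.0)²) = √(1600.000 + 104.040) = 41.280.
34.3 ≤ 41.280 < 44.7 → Upper.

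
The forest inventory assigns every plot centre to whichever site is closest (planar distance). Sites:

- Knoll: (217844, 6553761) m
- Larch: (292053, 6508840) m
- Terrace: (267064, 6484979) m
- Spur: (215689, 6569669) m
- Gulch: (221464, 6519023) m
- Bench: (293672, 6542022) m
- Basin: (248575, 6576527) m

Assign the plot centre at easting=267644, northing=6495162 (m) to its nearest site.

Terrace

Squared distances to each site:
Knoll: 5913882801.000; Larch: 782886965.000; Terrace: 104029889.000; Spur: 8250615074.000; Gulch: 2701939721.000; Bench: 2873316384.000; Basin: 6983889986.000.
Minimum at Terrace.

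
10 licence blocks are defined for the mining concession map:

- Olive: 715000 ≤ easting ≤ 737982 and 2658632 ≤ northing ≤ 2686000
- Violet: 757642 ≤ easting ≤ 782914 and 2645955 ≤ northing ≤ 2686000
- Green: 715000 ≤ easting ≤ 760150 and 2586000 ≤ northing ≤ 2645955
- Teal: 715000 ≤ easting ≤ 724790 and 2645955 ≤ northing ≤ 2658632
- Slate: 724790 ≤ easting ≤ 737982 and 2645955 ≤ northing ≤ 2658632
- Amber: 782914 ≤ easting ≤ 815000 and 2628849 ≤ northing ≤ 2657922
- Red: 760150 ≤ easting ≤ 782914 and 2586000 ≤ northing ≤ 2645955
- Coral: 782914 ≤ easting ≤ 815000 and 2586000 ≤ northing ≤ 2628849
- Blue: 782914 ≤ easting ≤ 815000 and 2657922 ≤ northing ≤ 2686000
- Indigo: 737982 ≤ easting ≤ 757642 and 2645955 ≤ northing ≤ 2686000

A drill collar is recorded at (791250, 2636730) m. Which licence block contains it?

Amber

The point has easting = 791250 and northing = 2636730.
Only Amber satisfies 782914 ≤ easting ≤ 815000 and 2628849 ≤ northing ≤ 2657922.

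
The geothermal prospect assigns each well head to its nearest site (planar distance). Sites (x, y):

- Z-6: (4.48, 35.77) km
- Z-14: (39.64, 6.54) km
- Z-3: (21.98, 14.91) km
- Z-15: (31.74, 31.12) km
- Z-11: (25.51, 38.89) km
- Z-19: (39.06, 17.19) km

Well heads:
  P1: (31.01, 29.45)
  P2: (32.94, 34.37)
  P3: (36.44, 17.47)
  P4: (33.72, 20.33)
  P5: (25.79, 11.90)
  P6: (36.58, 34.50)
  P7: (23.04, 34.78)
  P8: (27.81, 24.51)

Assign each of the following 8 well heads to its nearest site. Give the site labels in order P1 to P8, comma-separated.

P1 → Z-15 (d²=3.32)
P2 → Z-15 (d²=12.00)
P3 → Z-19 (d²=6.94)
P4 → Z-19 (d²=38.38)
P5 → Z-3 (d²=23.58)
P6 → Z-15 (d²=34.85)
P7 → Z-11 (d²=22.99)
P8 → Z-15 (d²=59.14)

Z-15, Z-15, Z-19, Z-19, Z-3, Z-15, Z-11, Z-15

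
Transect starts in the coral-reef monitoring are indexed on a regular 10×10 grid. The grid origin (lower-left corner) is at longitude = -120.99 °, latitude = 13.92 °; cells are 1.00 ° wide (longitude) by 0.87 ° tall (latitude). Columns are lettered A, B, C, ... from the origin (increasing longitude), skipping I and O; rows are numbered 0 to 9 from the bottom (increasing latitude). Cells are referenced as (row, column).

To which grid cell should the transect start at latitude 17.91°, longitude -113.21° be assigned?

Column index: ⌊(-113.21 − -120.99) / 1.00⌋ = ⌊7.780⌋ = 7 → column H
Row offset from origin: ⌊(17.91 − 13.92) / 0.87⌋ = ⌊4.586⌋ = 4 → row 4

(4, H)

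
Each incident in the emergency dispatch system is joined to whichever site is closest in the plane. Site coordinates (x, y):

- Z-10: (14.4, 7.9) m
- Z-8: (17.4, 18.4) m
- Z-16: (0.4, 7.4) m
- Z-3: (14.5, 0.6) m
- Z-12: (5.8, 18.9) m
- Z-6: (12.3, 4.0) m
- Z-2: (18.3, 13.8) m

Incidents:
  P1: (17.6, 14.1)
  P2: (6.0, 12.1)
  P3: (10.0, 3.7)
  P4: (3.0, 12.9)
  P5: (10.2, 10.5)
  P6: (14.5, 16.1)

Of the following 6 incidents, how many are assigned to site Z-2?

P1 → Z-2
P2 → Z-12
P3 → Z-6
P4 → Z-16
P5 → Z-10
P6 → Z-8
1 of the 6 goes to Z-2.

1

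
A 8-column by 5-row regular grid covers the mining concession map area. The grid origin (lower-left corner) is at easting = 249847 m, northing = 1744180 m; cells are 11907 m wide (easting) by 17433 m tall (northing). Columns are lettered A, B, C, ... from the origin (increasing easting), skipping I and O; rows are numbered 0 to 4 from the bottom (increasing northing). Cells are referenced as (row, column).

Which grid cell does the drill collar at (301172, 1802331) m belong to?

(3, E)

Column index: ⌊(301172 − 249847) / 11907⌋ = ⌊4.310⌋ = 4 → column E
Row offset from origin: ⌊(1802331 − 1744180) / 17433⌋ = ⌊3.336⌋ = 3 → row 3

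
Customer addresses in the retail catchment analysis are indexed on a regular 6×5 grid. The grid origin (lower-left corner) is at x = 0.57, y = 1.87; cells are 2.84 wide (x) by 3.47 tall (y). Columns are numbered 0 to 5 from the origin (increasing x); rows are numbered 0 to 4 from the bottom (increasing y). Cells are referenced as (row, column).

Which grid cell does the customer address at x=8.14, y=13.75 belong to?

Column index: ⌊(8.14 − 0.57) / 2.84⌋ = ⌊2.665⌋ = 2
Row offset from origin: ⌊(13.75 − 1.87) / 3.47⌋ = ⌊3.424⌋ = 3 → row 3

(3, 2)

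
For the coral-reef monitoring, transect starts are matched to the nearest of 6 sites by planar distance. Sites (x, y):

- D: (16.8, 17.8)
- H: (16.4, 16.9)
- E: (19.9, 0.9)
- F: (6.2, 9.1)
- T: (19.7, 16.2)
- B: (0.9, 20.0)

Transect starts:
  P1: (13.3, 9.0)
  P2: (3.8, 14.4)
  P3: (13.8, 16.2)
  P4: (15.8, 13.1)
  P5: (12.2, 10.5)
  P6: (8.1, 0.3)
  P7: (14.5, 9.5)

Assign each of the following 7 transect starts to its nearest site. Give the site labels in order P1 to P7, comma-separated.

P1 → F (d²=50.42)
P2 → F (d²=33.85)
P3 → H (d²=7.25)
P4 → H (d²=14.80)
P5 → F (d²=37.96)
P6 → F (d²=81.05)
P7 → H (d²=58.37)

F, F, H, H, F, F, H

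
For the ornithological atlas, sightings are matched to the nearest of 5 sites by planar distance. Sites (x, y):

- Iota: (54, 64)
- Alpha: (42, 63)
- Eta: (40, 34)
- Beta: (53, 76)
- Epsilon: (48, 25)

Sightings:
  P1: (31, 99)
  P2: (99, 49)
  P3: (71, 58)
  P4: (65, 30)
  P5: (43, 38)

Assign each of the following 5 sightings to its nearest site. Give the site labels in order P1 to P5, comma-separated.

Beta, Iota, Iota, Epsilon, Eta

P1 → Beta (d²=1013.00)
P2 → Iota (d²=2250.00)
P3 → Iota (d²=325.00)
P4 → Epsilon (d²=314.00)
P5 → Eta (d²=25.00)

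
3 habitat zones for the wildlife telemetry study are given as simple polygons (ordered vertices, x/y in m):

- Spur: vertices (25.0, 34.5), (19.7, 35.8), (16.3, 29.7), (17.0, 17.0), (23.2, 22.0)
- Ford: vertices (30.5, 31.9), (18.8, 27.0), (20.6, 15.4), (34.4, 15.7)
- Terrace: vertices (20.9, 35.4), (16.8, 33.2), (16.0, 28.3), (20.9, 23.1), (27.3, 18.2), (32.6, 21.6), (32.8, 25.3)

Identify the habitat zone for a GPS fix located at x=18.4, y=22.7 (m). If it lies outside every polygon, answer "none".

Cast a ray rightward from (18.4, 22.7). For each polygon, the edges (by vertex number in listed order) whose endpoints lie on opposite sides of y = 22.7, where each meets that height, and whether that is right or left of the point:
Spur: 3–4 at x≈16.69 (left), 5–1 at x≈23.30 (right) → 1 crossing.
Ford: 2–3 at x≈19.47 (right), 4–1 at x≈32.71 (right) → 2 crossings.
Terrace: 4–5 at x≈21.42 (right), 6–7 at x≈32.66 (right) → 2 crossings.
Only Spur has an odd count, so the point is inside Spur.

Spur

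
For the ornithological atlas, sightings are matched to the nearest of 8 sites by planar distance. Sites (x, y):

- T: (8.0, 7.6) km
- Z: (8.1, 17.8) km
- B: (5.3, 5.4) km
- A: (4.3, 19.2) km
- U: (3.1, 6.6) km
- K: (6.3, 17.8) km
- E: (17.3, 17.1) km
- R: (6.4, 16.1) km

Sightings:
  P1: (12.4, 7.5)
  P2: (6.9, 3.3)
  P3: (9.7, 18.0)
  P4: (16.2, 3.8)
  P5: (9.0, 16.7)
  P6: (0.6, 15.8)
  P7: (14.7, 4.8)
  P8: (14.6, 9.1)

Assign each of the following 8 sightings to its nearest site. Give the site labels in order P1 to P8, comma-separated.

P1 → T (d²=19.37)
P2 → B (d²=6.97)
P3 → Z (d²=2.60)
P4 → T (d²=81.68)
P5 → Z (d²=2.02)
P6 → A (d²=25.25)
P7 → T (d²=52.73)
P8 → T (d²=45.81)

T, B, Z, T, Z, A, T, T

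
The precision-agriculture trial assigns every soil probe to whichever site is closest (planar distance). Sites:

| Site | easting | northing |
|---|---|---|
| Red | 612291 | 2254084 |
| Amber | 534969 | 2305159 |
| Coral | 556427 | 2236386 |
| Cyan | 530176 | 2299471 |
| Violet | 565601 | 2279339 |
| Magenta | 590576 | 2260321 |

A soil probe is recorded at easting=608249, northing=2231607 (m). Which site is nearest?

Red

Squared distances to each site:
Red: 521553293.000; Amber: 10779855104.000; Coral: 2708358525.000; Cyan: 10700915825.000; Violet: 4097195728.000; Magenta: 1136828725.000.
Minimum at Red.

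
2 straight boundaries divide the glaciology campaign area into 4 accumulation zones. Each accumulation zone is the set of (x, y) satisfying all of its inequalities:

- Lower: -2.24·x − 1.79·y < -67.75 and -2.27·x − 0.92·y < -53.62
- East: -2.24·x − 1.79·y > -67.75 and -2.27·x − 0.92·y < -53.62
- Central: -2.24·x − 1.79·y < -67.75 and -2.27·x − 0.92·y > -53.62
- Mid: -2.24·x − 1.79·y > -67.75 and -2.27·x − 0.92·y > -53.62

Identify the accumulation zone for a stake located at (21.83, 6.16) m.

-2.24·21.83 − 1.79·6.16 = -59.926, which is > -67.75
-2.27·21.83 − 0.92·6.16 = -55.221, which is < -53.62
This sign pattern matches East.

East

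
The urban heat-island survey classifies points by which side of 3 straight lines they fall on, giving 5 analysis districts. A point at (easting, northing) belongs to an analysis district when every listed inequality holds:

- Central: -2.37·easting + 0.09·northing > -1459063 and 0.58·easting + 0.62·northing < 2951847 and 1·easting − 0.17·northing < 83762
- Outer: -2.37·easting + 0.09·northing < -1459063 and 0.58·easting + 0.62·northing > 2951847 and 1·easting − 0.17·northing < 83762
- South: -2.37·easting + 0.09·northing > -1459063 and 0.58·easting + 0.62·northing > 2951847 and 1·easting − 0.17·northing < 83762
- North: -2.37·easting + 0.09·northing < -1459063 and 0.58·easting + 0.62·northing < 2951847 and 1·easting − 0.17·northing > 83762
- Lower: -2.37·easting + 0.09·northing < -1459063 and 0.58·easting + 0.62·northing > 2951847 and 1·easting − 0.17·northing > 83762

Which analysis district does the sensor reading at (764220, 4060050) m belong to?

South

-2.37·764220 + 0.09·4060050 = -1445796.900, which is > -1459063
0.58·764220 + 0.62·4060050 = 2960478.600, which is > 2951847
1·764220 − 0.17·4060050 = 74011.500, which is < 83762
This sign pattern matches South.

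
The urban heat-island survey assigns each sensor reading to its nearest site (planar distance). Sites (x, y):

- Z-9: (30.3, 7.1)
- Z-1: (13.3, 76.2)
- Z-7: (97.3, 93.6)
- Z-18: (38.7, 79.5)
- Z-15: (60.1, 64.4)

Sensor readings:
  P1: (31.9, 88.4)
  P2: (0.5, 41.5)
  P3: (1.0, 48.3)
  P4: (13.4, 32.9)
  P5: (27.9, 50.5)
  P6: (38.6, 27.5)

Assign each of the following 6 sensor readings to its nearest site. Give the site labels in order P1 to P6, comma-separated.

Z-18, Z-1, Z-1, Z-9, Z-1, Z-9

P1 → Z-18 (d²=125.45)
P2 → Z-1 (d²=1367.93)
P3 → Z-1 (d²=929.70)
P4 → Z-9 (d²=951.25)
P5 → Z-1 (d²=873.65)
P6 → Z-9 (d²=485.05)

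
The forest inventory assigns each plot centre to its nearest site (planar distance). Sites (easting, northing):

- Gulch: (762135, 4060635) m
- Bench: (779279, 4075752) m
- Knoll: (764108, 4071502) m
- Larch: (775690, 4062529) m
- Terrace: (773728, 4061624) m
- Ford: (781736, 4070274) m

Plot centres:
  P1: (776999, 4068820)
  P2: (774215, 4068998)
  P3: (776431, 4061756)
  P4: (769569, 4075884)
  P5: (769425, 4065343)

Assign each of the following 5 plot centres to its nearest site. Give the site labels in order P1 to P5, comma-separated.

Ford, Larch, Larch, Knoll, Terrace

P1 → Ford (d²=24553285.00)
P2 → Larch (d²=44023586.00)
P3 → Larch (d²=1146610.00)
P4 → Knoll (d²=49024445.00)
P5 → Terrace (d²=32346770.00)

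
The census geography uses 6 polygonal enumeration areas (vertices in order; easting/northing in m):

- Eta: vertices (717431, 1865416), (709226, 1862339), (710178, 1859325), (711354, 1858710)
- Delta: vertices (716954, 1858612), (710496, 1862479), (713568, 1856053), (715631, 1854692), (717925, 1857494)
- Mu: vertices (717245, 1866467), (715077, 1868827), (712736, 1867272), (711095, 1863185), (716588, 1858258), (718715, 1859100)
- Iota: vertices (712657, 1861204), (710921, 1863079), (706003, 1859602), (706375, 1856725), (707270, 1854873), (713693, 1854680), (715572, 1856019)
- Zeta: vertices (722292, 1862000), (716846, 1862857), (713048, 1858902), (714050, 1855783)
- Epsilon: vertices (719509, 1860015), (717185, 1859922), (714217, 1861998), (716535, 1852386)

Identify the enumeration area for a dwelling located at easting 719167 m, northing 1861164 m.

Cast a ray rightward from (719167, 1861164). For each polygon, the edges (by vertex number in listed order) whose endpoints lie on opposite sides of northing = 1861164, where each meets that height, and whether that is right or left of the point:
Eta: 2–3 at easting≈709597.1 (left), 4–1 at easting≈713577.8 (left) → 0 crossings.
Delta: 1–2 at easting≈712692.1 (left), 2–3 at easting≈711124.6 (left) → 0 crossings.
Mu: 4–5 at easting≈713348.2 (left), 6–1 at easting≈718303.2 (left) → 0 crossings.
Iota: 2–3 at easting≈708212.4 (left), 7–1 at easting≈712679.5 (left) → 0 crossings.
Zeta: 2–3 at easting≈715220.2 (left), 4–1 at easting≈721183.7 (right) → 1 crossing.
Epsilon: 2–3 at easting≈715409.3 (left), 3–4 at easting≈714418.1 (left) → 0 crossings.
Only Zeta has an odd count, so the point is inside Zeta.

Zeta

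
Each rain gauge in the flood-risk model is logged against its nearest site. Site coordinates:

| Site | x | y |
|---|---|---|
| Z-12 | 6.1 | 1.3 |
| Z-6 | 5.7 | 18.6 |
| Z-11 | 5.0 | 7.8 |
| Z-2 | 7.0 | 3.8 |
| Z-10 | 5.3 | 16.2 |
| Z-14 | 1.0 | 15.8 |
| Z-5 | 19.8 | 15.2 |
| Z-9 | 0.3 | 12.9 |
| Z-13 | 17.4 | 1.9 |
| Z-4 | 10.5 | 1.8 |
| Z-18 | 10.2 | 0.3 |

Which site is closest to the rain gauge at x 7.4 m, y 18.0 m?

Z-6

Squared distances to each site:
Z-12: 280.580; Z-6: 3.250; Z-11: 109.800; Z-2: 201.800; Z-10: 7.650; Z-14: 45.800; Z-5: 161.600; Z-9: 76.420; Z-13: 359.210; Z-4: 272.050; Z-18: 321.130.
Minimum at Z-6.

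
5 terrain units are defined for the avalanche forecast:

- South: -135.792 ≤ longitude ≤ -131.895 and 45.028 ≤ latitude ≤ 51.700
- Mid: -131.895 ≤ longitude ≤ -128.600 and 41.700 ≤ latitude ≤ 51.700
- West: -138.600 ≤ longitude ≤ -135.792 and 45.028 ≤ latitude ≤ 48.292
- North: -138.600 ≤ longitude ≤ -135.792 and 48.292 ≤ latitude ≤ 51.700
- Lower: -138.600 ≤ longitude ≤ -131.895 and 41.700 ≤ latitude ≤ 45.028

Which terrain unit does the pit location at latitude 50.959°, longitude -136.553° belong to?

The point has longitude = -136.553 and latitude = 50.959.
Only North satisfies -138.600 ≤ longitude ≤ -135.792 and 48.292 ≤ latitude ≤ 51.700.

North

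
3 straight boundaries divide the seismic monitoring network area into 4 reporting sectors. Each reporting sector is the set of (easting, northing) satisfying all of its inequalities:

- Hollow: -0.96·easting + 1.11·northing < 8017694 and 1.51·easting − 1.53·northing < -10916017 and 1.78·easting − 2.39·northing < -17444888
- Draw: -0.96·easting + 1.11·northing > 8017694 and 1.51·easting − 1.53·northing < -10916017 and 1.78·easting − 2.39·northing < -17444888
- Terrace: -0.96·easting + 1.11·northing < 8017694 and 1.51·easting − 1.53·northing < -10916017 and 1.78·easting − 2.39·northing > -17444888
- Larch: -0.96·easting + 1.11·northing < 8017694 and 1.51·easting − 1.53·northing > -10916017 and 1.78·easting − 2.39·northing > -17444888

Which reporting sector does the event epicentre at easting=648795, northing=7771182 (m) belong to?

Larch

-0.96·648795 + 1.11·7771182 = 8003168.820, which is < 8017694
1.51·648795 − 1.53·7771182 = -10910228.010, which is > -10916017
1.78·648795 − 2.39·7771182 = -17418269.880, which is > -17444888
This sign pattern matches Larch.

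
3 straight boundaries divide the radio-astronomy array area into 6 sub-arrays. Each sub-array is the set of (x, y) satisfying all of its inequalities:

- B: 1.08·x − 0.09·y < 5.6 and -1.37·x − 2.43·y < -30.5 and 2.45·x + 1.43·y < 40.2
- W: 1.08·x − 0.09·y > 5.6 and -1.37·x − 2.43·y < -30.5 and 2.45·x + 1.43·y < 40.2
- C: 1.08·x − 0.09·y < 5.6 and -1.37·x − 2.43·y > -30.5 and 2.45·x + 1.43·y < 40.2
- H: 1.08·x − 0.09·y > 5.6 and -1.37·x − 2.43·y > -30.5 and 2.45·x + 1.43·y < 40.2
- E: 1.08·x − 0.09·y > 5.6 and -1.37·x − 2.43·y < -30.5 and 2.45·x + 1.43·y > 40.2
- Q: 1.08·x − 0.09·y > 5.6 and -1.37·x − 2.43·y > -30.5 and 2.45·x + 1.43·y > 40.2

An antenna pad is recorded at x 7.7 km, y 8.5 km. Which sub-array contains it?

W

1.08·7.7 − 0.09·8.5 = 7.551, which is > 5.6
-1.37·7.7 − 2.43·8.5 = -31.204, which is < -30.5
2.45·7.7 + 1.43·8.5 = 31.020, which is < 40.2
This sign pattern matches W.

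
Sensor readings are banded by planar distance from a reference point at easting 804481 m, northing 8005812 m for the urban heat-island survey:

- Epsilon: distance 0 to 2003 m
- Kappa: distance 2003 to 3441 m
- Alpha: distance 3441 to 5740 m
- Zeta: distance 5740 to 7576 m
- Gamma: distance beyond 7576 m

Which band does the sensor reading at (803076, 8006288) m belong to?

Distance = √((803076−804481)² + (8006288−8005812)²) = √(1974025.000 + 226576.000) = 1483.442 m.
0 ≤ 1483.442 < 2003 → Epsilon.

Epsilon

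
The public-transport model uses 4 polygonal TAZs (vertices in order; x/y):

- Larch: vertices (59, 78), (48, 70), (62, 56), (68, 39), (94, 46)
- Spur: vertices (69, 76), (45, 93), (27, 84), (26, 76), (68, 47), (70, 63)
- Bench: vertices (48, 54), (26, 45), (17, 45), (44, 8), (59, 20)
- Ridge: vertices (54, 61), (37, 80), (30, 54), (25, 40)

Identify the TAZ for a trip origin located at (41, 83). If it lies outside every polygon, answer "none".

Cast a ray rightward from (41, 83). For each polygon, the edges (by vertex number in listed order) whose endpoints lie on opposite sides of y = 83, where each meets that height, and whether that is right or left of the point:
Larch: no edge straddles that height → 0 crossings.
Spur: 1–2 at x≈59.1 (right), 3–4 at x≈26.9 (left) → 1 crossing.
Bench: no edge straddles that height → 0 crossings.
Ridge: no edge straddles that height → 0 crossings.
Only Spur has an odd count, so the point is inside Spur.

Spur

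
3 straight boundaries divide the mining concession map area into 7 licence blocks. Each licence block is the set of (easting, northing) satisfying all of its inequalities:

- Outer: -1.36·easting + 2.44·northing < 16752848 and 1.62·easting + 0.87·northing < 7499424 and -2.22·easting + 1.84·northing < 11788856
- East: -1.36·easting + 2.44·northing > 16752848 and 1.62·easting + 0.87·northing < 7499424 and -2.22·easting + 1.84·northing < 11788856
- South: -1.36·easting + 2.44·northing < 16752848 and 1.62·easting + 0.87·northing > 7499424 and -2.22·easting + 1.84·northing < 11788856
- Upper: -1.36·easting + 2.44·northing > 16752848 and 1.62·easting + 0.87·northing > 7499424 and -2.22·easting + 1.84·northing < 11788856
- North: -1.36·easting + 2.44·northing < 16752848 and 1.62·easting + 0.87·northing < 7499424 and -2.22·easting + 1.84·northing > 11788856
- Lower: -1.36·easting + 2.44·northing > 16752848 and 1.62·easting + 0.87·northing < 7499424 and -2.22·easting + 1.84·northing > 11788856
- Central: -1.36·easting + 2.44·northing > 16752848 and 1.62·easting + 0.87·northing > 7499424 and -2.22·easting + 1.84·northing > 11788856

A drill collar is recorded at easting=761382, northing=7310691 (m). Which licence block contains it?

-1.36·761382 + 2.44·7310691 = 16802606.520, which is > 16752848
1.62·761382 + 0.87·7310691 = 7593740.010, which is > 7499424
-2.22·761382 + 1.84·7310691 = 11761403.400, which is < 11788856
This sign pattern matches Upper.

Upper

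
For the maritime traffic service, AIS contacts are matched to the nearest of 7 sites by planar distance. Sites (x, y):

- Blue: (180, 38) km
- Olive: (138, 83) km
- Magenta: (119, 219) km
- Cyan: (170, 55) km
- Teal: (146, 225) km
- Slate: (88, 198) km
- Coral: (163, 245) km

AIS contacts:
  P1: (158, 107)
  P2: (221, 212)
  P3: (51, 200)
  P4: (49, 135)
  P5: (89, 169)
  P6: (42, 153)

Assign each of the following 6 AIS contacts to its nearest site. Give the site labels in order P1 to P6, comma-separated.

P1 → Olive (d²=976.00)
P2 → Coral (d²=4453.00)
P3 → Slate (d²=1373.00)
P4 → Slate (d²=5490.00)
P5 → Slate (d²=842.00)
P6 → Slate (d²=4141.00)

Olive, Coral, Slate, Slate, Slate, Slate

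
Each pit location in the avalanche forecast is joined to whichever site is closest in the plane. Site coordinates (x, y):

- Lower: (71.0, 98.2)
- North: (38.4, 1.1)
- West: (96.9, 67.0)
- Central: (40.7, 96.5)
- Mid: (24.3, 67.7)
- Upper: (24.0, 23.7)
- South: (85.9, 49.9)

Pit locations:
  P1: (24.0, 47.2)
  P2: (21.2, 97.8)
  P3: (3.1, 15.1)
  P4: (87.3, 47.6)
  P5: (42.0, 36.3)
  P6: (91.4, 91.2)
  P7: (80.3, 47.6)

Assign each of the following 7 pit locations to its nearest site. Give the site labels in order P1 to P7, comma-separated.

P1 → Mid (d²=420.34)
P2 → Central (d²=381.94)
P3 → Upper (d²=510.77)
P4 → South (d²=7.25)
P5 → Upper (d²=482.76)
P6 → Lower (d²=465.16)
P7 → South (d²=36.65)

Mid, Central, Upper, South, Upper, Lower, South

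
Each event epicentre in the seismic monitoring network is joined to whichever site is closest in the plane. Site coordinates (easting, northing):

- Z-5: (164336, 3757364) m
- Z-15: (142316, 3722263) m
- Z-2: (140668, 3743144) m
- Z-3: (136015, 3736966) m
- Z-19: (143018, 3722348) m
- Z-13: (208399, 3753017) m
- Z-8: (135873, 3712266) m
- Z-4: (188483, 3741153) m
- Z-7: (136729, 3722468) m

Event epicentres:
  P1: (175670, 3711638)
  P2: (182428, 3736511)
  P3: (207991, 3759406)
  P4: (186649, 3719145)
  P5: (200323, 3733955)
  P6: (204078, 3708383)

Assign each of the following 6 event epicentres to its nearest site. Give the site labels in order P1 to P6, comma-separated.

Z-4, Z-4, Z-13, Z-4, Z-4, Z-4

P1 → Z-4 (d²=1035308194.00)
P2 → Z-4 (d²=58211189.00)
P3 → Z-13 (d²=40985785.00)
P4 → Z-4 (d²=487715620.00)
P5 → Z-4 (d²=191996804.00)
P6 → Z-4 (d²=1317076925.00)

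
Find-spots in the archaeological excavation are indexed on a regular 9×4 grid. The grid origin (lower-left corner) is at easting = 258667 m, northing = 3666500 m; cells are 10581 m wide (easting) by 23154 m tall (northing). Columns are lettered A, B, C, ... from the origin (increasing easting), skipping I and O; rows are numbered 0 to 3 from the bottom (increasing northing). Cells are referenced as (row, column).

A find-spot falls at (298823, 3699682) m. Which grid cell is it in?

(1, D)

Column index: ⌊(298823 − 258667) / 10581⌋ = ⌊3.795⌋ = 3 → column D
Row offset from origin: ⌊(3699682 − 3666500) / 23154⌋ = ⌊1.433⌋ = 1 → row 1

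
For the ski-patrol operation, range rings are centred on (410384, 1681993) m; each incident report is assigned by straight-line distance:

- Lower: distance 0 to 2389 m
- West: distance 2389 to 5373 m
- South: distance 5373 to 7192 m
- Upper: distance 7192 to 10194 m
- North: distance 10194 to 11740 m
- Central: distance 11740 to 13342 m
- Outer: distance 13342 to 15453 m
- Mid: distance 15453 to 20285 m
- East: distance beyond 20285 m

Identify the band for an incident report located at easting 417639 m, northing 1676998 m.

Upper

Distance = √((417639−410384)² + (1676998−1681993)²) = √(52635025.000 + 24950025.000) = 8808.238 m.
7192 ≤ 8808.238 < 10194 → Upper.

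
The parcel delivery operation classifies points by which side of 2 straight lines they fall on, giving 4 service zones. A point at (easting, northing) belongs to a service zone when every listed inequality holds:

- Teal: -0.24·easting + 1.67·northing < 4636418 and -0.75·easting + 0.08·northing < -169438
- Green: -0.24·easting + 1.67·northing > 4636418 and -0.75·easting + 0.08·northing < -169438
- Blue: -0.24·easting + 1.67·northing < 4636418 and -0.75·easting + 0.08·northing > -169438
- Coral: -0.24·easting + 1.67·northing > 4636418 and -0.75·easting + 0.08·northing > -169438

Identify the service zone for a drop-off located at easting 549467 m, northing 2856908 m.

-0.24·549467 + 1.67·2856908 = 4639164.280, which is > 4636418
-0.75·549467 + 0.08·2856908 = -183547.610, which is < -169438
This sign pattern matches Green.

Green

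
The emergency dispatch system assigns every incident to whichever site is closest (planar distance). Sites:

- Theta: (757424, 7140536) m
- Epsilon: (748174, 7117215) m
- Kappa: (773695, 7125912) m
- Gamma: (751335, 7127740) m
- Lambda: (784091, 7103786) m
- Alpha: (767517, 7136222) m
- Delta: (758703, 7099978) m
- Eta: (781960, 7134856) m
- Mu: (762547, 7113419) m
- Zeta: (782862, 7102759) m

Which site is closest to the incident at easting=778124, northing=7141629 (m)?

Eta

Squared distances to each site:
Theta: 429684649.000; Epsilon: 1493045896.000; Kappa: 266640130.000; Gamma: 910554842.000; Lambda: 1467697738.000; Alpha: 141744098.000; Delta: 2111981042.000; Eta: 60588425.000; Mu: 1038447029.000; Zeta: 1533325544.000.
Minimum at Eta.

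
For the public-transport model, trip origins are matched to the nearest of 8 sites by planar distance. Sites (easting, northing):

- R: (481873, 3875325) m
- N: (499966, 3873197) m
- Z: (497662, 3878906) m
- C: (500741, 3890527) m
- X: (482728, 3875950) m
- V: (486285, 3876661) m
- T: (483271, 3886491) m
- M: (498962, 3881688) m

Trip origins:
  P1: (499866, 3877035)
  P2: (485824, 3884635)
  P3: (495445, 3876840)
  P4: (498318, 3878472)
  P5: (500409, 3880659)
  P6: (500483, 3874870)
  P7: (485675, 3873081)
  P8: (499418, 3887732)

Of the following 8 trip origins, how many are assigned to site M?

1

P1 → Z
P2 → T
P3 → Z
P4 → Z
P5 → M
P6 → N
P7 → V
P8 → C
1 of the 8 goes to M.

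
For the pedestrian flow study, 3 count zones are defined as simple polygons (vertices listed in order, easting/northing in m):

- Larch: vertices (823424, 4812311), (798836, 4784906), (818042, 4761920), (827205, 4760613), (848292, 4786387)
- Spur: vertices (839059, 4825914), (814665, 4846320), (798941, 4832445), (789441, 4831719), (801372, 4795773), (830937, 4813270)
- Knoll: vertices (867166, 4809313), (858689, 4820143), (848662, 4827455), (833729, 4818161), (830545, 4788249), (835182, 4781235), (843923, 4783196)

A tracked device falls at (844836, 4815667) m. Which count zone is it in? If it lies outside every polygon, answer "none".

Knoll

Cast a ray rightward from (844836, 4815667). For each polygon, the edges (by vertex number in listed order) whose endpoints lie on opposite sides of northing = 4815667, where each meets that height, and whether that is right or left of the point:
Larch: no edge straddles that height → 0 crossings.
Spur: 4–5 at easting≈794768.9 (left), 6–1 at easting≈832476.7 (left) → 0 crossings.
Knoll: 1–2 at easting≈862192.5 (right), 4–5 at easting≈833463.5 (left) → 1 crossing.
Only Knoll has an odd count, so the point is inside Knoll.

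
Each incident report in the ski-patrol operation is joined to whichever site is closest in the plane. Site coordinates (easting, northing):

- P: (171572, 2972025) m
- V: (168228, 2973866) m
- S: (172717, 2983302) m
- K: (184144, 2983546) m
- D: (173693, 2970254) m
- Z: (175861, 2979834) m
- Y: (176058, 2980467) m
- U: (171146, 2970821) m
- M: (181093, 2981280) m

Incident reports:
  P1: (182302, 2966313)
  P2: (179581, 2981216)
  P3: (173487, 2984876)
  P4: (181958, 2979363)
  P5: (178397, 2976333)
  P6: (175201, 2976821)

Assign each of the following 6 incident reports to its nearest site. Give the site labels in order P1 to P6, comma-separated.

P1 → D (d²=89646362.00)
P2 → M (d²=2290240.00)
P3 → S (d²=3070376.00)
P4 → M (d²=4423114.00)
P5 → Z (d²=18688297.00)
P6 → Z (d²=9513769.00)

D, M, S, M, Z, Z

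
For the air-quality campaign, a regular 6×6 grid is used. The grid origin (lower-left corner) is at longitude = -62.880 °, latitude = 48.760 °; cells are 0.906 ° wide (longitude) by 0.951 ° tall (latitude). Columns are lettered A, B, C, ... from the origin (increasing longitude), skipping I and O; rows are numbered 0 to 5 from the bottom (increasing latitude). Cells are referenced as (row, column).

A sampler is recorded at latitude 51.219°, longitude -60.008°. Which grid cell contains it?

(2, D)

Column index: ⌊(-60.008 − -62.880) / 0.906⌋ = ⌊3.170⌋ = 3 → column D
Row offset from origin: ⌊(51.219 − 48.760) / 0.951⌋ = ⌊2.586⌋ = 2 → row 2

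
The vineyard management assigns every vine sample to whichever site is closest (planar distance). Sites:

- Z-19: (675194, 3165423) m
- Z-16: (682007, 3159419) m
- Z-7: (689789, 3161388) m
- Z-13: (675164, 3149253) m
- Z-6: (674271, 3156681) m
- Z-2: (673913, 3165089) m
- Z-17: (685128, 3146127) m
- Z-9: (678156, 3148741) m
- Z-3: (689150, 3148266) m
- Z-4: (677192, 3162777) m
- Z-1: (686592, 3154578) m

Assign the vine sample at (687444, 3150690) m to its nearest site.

Squared distances to each site:
Z-19: 367123789.000; Z-16: 105756410.000; Z-7: 119946229.000; Z-13: 152863369.000; Z-6: 209420010.000; Z-2: 390419162.000; Z-17: 26184825.000; Z-9: 90065545.000; Z-3: 8786212.000; Z-4: 251199073.000; Z-1: 15842448.000.
Minimum at Z-3.

Z-3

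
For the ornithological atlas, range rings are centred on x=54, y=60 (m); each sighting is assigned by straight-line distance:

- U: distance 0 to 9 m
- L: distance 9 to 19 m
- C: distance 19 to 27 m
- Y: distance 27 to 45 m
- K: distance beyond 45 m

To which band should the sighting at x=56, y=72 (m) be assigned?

Distance = √((56−54)² + (72−60)²) = √(4.000 + 144.000) = 12.166 m.
9 ≤ 12.166 < 19 → L.

L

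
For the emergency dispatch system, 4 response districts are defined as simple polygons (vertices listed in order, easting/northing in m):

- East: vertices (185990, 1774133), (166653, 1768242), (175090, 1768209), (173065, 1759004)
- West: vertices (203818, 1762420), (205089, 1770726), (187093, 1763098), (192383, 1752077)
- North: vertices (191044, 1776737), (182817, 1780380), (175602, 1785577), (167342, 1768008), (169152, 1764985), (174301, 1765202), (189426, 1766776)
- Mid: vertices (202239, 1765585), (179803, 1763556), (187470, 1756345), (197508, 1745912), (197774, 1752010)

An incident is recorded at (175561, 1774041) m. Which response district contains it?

North

Cast a ray rightward from (175561, 1774041). For each polygon, the edges (by vertex number in listed order) whose endpoints lie on opposite sides of northing = 1774041, where each meets that height, and whether that is right or left of the point:
East: 1–2 at easting≈185688.0 (right), 4–1 at easting≈185911.4 (right) → 2 crossings.
West: no edge straddles that height → 0 crossings.
North: 3–4 at easting≈170178.4 (left), 7–1 at easting≈190606.1 (right) → 1 crossing.
Mid: no edge straddles that height → 0 crossings.
Only North has an odd count, so the point is inside North.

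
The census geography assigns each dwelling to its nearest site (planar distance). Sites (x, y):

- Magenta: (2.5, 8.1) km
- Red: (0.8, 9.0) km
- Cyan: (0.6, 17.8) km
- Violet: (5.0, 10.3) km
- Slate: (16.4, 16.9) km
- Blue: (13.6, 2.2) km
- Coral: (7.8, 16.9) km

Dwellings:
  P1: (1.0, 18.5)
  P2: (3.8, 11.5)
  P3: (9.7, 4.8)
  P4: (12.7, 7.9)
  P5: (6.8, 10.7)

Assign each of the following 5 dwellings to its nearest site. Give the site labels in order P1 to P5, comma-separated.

P1 → Cyan (d²=0.65)
P2 → Violet (d²=2.88)
P3 → Blue (d²=21.97)
P4 → Blue (d²=33.30)
P5 → Violet (d²=3.40)

Cyan, Violet, Blue, Blue, Violet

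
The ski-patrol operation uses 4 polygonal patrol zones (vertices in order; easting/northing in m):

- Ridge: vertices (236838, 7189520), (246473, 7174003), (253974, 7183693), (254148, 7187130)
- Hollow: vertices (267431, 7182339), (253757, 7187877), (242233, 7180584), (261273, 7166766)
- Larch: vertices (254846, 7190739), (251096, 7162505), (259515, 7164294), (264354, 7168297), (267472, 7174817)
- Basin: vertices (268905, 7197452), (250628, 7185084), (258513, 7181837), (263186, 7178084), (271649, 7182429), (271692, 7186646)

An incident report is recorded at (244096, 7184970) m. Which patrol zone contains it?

Cast a ray rightward from (244096, 7184970). For each polygon, the edges (by vertex number in listed order) whose endpoints lie on opposite sides of northing = 7184970, where each meets that height, and whether that is right or left of the point:
Ridge: 1–2 at easting≈239663.2 (left), 3–4 at easting≈254038.6 (right) → 1 crossing.
Hollow: 1–2 at easting≈260934.7 (right), 2–3 at easting≈249163.5 (right) → 2 crossings.
Larch: 1–2 at easting≈254079.8 (right), 5–1 at easting≈259420.8 (right) → 2 crossings.
Basin: 2–3 at easting≈250904.8 (right), 5–6 at easting≈271674.9 (right) → 2 crossings.
Only Ridge has an odd count, so the point is inside Ridge.

Ridge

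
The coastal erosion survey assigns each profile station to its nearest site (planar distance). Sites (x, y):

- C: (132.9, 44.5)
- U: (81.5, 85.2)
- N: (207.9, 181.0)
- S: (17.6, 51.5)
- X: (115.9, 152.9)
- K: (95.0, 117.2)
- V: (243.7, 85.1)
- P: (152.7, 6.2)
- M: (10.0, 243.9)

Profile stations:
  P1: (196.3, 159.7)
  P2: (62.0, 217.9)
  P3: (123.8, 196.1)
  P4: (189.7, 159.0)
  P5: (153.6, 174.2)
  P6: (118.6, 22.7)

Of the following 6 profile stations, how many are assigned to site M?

P1 → N
P2 → M
P3 → X
P4 → N
P5 → X
P6 → C
1 of the 6 goes to M.

1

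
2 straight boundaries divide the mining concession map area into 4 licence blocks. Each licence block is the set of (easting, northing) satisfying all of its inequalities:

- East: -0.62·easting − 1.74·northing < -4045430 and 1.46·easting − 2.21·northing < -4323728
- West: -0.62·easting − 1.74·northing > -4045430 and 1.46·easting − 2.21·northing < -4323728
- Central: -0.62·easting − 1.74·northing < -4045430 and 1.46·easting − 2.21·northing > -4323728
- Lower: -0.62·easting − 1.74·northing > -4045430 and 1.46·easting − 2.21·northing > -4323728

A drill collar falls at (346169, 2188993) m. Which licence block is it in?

-0.62·346169 − 1.74·2188993 = -4023472.600, which is > -4045430
1.46·346169 − 2.21·2188993 = -4332267.790, which is < -4323728
This sign pattern matches West.

West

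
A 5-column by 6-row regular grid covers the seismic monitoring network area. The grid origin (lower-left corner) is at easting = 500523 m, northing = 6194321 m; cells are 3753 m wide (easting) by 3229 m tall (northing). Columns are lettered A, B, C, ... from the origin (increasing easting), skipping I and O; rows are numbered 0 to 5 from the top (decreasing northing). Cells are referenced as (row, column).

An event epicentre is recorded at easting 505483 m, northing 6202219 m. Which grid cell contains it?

Column index: ⌊(505483 − 500523) / 3753⌋ = ⌊1.322⌋ = 1 → column B
Row offset from origin: ⌊(6202219 − 6194321) / 3229⌋ = ⌊2.446⌋ = 2 → row 3 (counted from top)

(3, B)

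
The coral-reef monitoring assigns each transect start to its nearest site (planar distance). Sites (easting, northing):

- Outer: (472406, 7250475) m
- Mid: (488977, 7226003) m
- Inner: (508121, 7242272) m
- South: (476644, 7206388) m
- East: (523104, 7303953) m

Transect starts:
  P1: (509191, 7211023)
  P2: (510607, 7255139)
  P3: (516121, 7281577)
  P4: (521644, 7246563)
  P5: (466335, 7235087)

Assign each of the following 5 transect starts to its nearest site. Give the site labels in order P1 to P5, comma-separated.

P1 → Mid (d²=633006196.00)
P2 → Inner (d²=171739885.00)
P3 → East (d²=549447665.00)
P4 → Inner (d²=201284210.00)
P5 → Outer (d²=273647585.00)

Mid, Inner, East, Inner, Outer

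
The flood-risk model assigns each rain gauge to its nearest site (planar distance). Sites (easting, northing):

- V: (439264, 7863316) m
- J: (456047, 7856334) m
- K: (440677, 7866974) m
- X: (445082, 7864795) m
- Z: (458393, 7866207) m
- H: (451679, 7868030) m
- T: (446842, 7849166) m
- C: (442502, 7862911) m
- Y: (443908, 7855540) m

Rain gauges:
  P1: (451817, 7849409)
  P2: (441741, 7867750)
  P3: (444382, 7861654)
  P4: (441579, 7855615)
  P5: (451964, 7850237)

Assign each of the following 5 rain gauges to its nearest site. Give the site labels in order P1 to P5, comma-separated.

P1 → T (d²=24809674.00)
P2 → K (d²=1734272.00)
P3 → C (d²=5114449.00)
P4 → Y (d²=5429866.00)
P5 → T (d²=27381925.00)

T, K, C, Y, T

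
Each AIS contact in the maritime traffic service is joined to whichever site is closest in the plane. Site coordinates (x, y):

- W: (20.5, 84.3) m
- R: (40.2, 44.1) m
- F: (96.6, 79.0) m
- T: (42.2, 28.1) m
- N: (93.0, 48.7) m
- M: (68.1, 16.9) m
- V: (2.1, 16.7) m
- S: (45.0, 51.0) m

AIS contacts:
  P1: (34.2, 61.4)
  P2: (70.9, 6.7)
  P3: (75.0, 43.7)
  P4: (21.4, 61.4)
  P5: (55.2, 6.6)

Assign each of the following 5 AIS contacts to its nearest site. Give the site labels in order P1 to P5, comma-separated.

P1 → S (d²=224.80)
P2 → M (d²=111.88)
P3 → N (d²=349.00)
P4 → W (d²=525.22)
P5 → M (d²=272.50)

S, M, N, W, M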